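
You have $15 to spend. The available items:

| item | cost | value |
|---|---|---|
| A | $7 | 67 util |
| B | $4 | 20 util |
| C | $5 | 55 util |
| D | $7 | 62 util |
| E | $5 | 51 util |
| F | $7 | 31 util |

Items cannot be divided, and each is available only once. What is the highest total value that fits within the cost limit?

129 util

This is a 0/1 knapsack; check combinations near the capacity.
- A+D: cost 7+7=14, value 67+62=129
- B+C+E: cost 4+5+5=14, value 20+55+51=126
- A+C: cost 7+5=12, value 67+55=122
- A+E: cost 7+5=12, value 67+51=118
Best: 129 util.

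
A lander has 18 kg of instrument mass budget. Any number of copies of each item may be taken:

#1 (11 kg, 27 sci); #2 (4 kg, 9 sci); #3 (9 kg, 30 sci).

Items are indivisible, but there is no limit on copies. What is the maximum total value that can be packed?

60 sci

Best value-per-unit is #3 at 30/9, and filling with it alone uses mass 2×9=18. No mix of the others beats 2×30 = 60.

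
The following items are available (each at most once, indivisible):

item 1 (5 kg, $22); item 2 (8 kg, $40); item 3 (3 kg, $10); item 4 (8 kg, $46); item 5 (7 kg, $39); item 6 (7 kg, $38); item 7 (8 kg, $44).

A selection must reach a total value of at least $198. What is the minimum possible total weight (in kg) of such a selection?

Subsets with value ≥ 198, sorted by total weight:
- item 2+item 4+item 5+item 6+item 7: weight 38, value 207
- item 1+item 3+item 4+item 5+item 6+item 7: weight 38, value 199
- item 1+item 2+item 3+item 4+item 5+item 7: weight 39, value 201
Minimum weight: 38 kg.

38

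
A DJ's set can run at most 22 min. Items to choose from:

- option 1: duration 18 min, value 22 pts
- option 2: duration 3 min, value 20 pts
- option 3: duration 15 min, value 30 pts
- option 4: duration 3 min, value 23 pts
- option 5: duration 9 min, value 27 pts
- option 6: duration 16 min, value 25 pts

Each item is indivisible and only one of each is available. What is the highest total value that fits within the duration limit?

73 pts

Check high-value combinations within 22 min:
- option 2+option 3+option 4: duration 3+15+3=21, value 20+30+23=73
- option 2+option 4+option 5: duration 3+3+9=15, value 20+23+27=70
- option 2+option 4+option 6: duration 3+3+16=22, value 20+23+25=68
- option 3+option 4: duration 15+3=18, value 30+23=53
- option 4+option 5: duration 3+9=12, value 23+27=50
Best: 73 pts.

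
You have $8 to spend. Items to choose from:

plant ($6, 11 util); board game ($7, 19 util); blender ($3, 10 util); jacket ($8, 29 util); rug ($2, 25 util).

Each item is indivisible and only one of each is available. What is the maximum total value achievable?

Check high-value combinations within $8:
- plant+rug: cost 6+2=8, value 11+25=36
- blender+rug: cost 3+2=5, value 10+25=35
- jacket: cost 8, value 29
- rug: cost 2, value 25
- board game: cost 7, value 19
Best: 36 util.

36 util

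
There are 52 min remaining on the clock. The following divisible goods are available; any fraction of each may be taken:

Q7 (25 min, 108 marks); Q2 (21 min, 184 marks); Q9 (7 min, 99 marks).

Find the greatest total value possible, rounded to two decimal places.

Take in order of value per unit:
- Q9 (99/7 per unit): all 7 → value 99, running total 99.00
- Q2 (184/21 per unit): all 21 → value 184, running total 283.00
- Q7 (108/25 per unit): 24 of 25 → value 24×108/25 = 103.6800, running total 386.68
Total 386.68.

386.68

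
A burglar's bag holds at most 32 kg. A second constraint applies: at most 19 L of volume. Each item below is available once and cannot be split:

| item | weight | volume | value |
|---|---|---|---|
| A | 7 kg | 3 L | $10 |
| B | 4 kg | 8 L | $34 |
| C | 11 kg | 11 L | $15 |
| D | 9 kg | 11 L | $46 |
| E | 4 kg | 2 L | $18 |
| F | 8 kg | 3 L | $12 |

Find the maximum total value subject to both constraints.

$86

Feasible sets respecting both limits:
- A+D+E+F: weight 28, volume 19, value 86
- B+D: weight 13, volume 19, value 80
- D+E+F: weight 21, volume 16, value 76
Best: $86.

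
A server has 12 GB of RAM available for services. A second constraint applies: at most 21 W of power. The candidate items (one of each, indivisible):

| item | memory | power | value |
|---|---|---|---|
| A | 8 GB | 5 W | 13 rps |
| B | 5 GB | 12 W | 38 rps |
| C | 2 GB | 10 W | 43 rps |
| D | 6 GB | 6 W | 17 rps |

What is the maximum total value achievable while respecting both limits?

Feasible sets respecting both limits:
- C+D: memory 8, power 16, value 60
- A+C: memory 10, power 15, value 56
- B+D: memory 11, power 18, value 55
- C: memory 2, power 10, value 43
Best: 60 rps.

60 rps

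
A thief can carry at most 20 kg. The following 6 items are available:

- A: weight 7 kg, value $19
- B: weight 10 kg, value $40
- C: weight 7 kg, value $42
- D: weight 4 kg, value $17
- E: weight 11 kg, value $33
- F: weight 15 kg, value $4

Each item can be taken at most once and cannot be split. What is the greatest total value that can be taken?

$82

Check high-value combinations within 20 kg:
- B+C: weight 10+7=17, value 40+42=82
- A+C+D: weight 7+7+4=18, value 19+42+17=78
- C+E: weight 7+11=18, value 42+33=75
- A+C: weight 7+7=14, value 19+42=61
Best: $82.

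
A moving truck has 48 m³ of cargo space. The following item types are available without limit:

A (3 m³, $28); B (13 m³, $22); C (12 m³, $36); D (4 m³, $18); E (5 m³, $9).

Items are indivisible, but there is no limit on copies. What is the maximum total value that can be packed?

$448

Best value-per-unit is A at 28/3, and filling with it alone uses volume 16×3=48. No mix of the others beats 16×28 = 448.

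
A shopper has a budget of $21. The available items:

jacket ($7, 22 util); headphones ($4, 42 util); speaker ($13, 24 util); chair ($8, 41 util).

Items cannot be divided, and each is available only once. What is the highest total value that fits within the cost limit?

105 util

This is a 0/1 knapsack; check combinations near the capacity.
- jacket+headphones+chair: cost 7+4+8=19, value 22+42+41=105
- headphones+chair: cost 4+8=12, value 42+41=83
- headphones+speaker: cost 4+13=17, value 42+24=66
- speaker+chair: cost 13+8=21, value 24+41=65
Best: 105 util.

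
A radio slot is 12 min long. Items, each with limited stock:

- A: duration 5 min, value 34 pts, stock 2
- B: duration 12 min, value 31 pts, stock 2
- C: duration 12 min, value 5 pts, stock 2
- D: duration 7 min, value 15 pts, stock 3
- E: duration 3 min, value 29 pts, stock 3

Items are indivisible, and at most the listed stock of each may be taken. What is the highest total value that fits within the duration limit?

92 pts

Top feasible selections:
- 1×A + 2×E: duration 11, value 92
- 3×E: duration 9, value 87
Best: 92 pts.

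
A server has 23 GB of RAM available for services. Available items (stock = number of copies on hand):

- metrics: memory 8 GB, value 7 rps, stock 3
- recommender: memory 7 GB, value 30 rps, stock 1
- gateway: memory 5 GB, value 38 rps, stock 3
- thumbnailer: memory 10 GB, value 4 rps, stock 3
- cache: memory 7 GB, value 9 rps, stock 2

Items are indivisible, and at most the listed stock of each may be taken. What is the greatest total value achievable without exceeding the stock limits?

144 rps

Top feasible selections:
- 1×recommender + 3×gateway: memory 22, value 144
- 3×gateway + 1×cache: memory 22, value 123
- 1×metrics + 3×gateway: memory 23, value 121
Best: 144 rps.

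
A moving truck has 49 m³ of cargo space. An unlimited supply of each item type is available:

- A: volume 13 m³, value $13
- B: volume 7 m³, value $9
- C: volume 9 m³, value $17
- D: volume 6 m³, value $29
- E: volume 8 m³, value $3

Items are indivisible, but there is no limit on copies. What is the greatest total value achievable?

$232

Best value-per-unit is D at 29/6, and filling with it alone uses volume 8×6=48. No mix of the others beats 8×29 = 232.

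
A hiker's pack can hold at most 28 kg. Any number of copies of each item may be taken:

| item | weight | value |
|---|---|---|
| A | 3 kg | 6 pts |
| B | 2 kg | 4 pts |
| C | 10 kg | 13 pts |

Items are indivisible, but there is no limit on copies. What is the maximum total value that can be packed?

56 pts

Best value-per-unit is A at 6/3; filling with it alone gives 9×6 = 54.
Optimal mix: 8×A + 2×B → weight 28, value 56.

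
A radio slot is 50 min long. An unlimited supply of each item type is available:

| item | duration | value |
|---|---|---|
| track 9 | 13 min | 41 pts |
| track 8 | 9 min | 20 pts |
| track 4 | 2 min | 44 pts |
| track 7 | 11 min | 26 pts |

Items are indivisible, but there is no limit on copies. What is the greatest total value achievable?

Best value-per-unit is track 4 at 44/2, and filling with it alone uses duration 25×2=50. No mix of the others beats 25×44 = 1100.

1100 pts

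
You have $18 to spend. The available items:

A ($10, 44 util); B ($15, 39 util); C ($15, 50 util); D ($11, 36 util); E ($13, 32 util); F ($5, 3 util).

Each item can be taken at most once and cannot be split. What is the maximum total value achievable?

50 util

Check high-value combinations within $18:
- C: cost 15, value 50
- A+F: cost 10+5=15, value 44+3=47
- A: cost 10, value 44
- B: cost 15, value 39
Best: 50 util.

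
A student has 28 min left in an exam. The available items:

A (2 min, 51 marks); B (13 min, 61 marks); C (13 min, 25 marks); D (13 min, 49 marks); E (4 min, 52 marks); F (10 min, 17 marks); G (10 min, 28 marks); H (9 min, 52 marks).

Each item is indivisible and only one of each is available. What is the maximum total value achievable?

Check high-value combinations within 28 min:
- A+B+E+H: time 2+13+4+9=28, value 51+61+52+52=216
- A+D+E+H: time 2+13+4+9=28, value 51+49+52+52=204
- A+E+G+H: time 2+4+10+9=25, value 51+52+28+52=183
- A+C+E+H: time 2+13+4+9=28, value 51+25+52+52=180
- A+E+F+H: time 2+4+10+9=25, value 51+52+17+52=172
Best: 216 marks.

216 marks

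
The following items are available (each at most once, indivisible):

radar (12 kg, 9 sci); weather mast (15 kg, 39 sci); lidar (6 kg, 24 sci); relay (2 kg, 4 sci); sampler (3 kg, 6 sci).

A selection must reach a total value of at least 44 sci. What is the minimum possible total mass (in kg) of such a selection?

18

Subsets with value ≥ 44, sorted by total mass:
- weather mast+sampler: mass 18, value 45
- weather mast+relay+sampler: mass 20, value 49
Minimum mass: 18 kg.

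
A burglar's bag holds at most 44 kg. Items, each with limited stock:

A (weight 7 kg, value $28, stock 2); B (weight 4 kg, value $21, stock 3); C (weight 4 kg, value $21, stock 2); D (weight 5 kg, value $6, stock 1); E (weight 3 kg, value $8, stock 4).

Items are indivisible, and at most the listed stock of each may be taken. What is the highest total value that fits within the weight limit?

Top feasible selections:
- 2×A + 3×B + 2×C + 3×E: weight 43, value 185
- 2×A + 3×B + 2×C + 2×E: weight 40, value 177
- 2×A + 3×B + 2×C + 1×D + 1×E: weight 42, value 175
Best: $185.

$185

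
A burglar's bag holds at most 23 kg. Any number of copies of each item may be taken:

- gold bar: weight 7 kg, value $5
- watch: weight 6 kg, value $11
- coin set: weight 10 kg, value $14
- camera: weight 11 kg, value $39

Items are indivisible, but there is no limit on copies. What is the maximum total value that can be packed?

$78

Best value-per-unit is camera at 39/11, and filling with it alone uses weight 2×11=22. No mix of the others beats 2×39 = 78.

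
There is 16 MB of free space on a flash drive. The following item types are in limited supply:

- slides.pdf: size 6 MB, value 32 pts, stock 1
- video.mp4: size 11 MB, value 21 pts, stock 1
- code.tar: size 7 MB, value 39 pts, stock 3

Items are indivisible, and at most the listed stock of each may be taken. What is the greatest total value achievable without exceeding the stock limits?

Top feasible selections:
- 2×code.tar: size 14, value 78
- 1×slides.pdf + 1×code.tar: size 13, value 71
Best: 78 pts.

78 pts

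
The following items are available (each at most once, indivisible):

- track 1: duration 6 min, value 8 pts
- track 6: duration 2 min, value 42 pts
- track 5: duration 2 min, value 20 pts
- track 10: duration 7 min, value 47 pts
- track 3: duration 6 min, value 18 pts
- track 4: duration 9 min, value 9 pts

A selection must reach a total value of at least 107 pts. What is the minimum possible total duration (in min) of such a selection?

11

Subsets with value ≥ 107, sorted by total duration:
- track 6+track 5+track 10: duration 11, value 109
- track 6+track 10+track 3: duration 15, value 107
Minimum duration: 11 min.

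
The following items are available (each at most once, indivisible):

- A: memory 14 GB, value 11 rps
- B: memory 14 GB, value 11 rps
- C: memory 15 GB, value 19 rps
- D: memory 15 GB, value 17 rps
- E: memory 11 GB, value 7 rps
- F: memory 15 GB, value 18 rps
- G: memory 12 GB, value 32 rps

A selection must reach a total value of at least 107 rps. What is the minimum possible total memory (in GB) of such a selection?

85

Subsets with value ≥ 107, sorted by total memory:
- A+B+C+D+F+G: memory 85, value 108
- A+B+C+D+E+F+G: memory 96, value 115
Minimum memory: 85 GB.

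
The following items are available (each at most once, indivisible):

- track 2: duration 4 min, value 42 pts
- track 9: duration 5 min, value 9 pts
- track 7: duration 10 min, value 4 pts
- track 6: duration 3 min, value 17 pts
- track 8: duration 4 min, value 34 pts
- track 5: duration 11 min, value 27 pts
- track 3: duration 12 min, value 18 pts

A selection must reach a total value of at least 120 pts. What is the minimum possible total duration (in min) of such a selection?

Subsets with value ≥ 120, sorted by total duration:
- track 2+track 6+track 8+track 5: duration 22, value 120
- track 2+track 9+track 6+track 8+track 5: duration 27, value 129
- track 2+track 9+track 6+track 8+track 3: duration 28, value 120
- track 2+track 8+track 5+track 3: duration 31, value 121
Minimum duration: 22 min.

22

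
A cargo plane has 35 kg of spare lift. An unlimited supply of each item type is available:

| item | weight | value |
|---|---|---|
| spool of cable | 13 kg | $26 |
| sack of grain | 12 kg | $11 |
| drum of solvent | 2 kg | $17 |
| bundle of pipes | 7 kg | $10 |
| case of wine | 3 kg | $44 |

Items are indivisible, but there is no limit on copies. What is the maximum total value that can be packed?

$501

Best value-per-unit is case of wine at 44/3; filling with it alone gives 11×44 = 484.
Optimal mix: 1×drum of solvent + 11×case of wine → weight 35, value 501.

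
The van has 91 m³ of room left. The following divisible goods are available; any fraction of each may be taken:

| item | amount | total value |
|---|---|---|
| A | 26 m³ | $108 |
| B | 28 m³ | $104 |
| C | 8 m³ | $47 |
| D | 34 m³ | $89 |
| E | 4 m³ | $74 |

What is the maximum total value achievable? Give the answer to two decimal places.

398.44

Take in order of value per unit:
- E (74/4 per unit): all 4 → value 74, running total 74.00
- C (47/8 per unit): all 8 → value 47, running total 121.00
- A (108/26 per unit): all 26 → value 108, running total 229.00
- B (104/28 per unit): all 28 → value 104, running total 333.00
- D (89/34 per unit): 25 of 34 → value 25×89/34 = 65.4412, running total 398.44
Total 398.44.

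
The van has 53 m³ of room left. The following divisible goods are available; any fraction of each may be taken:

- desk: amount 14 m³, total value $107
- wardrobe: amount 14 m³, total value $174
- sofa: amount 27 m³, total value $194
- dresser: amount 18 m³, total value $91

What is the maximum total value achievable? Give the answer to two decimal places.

Take in order of value per unit:
- wardrobe (174/14 per unit): all 14 → value 174, running total 174.00
- desk (107/14 per unit): all 14 → value 107, running total 281.00
- sofa (194/27 per unit): 25 of 27 → value 25×194/27 = 179.6296, running total 460.63
Total 460.63.

460.63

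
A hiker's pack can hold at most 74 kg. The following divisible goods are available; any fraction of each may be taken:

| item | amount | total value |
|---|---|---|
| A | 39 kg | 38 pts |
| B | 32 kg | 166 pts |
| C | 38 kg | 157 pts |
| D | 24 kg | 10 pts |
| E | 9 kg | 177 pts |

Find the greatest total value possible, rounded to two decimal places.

479.34

Take in order of value per unit:
- E (177/9 per unit): all 9 → value 177, running total 177.00
- B (166/32 per unit): all 32 → value 166, running total 343.00
- C (157/38 per unit): 33 of 38 → value 33×157/38 = 136.3421, running total 479.34
Total 479.34.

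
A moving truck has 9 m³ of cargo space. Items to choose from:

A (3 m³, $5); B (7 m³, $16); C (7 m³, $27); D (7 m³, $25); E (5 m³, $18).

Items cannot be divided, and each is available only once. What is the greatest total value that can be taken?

Check high-value combinations within 9 m³:
- C: volume 7, value 27
- D: volume 7, value 25
- A+E: volume 3+5=8, value 5+18=23
Best: $27.

$27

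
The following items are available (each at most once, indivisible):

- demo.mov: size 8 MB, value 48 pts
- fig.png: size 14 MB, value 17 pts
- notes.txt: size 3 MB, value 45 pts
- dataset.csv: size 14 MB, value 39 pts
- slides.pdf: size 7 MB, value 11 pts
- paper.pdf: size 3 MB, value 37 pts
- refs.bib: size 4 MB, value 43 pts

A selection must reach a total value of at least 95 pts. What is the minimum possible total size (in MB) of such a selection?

10

Subsets with value ≥ 95, sorted by total size:
- notes.txt+paper.pdf+refs.bib: size 10, value 125
- demo.mov+notes.txt+paper.pdf: size 14, value 130
- notes.txt+slides.pdf+refs.bib: size 14, value 99
Minimum size: 10 MB.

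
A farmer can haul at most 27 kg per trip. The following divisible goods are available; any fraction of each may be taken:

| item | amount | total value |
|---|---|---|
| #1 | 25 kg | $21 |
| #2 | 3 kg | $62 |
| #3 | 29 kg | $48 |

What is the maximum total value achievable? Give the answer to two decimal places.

101.72

Take in order of value per unit:
- #2 (62/3 per unit): all 3 → value 62, running total 62.00
- #3 (48/29 per unit): 24 of 29 → value 24×48/29 = 39.7241, running total 101.72
Total 101.72.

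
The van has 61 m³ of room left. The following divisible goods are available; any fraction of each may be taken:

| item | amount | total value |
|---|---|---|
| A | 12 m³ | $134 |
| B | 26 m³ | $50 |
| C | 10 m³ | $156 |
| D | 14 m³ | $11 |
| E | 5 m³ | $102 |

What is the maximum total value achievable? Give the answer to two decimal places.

Take in order of value per unit:
- E (102/5 per unit): all 5 → value 102, running total 102.00
- C (156/10 per unit): all 10 → value 156, running total 258.00
- A (134/12 per unit): all 12 → value 134, running total 392.00
- B (50/26 per unit): all 26 → value 50, running total 442.00
- D (11/14 per unit): 8 of 14 → value 8×11/14 = 6.2857, running total 448.29
Total 448.29.

448.29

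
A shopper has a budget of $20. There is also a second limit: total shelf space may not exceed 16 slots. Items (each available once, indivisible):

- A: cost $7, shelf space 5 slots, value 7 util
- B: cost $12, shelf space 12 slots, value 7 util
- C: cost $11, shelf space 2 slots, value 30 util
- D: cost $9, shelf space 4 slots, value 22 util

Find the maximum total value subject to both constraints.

Feasible sets respecting both limits:
- C+D: cost 20, shelf space 6, value 52
- A+C: cost 18, shelf space 7, value 37
- C: cost 11, shelf space 2, value 30
Best: 52 util.

52 util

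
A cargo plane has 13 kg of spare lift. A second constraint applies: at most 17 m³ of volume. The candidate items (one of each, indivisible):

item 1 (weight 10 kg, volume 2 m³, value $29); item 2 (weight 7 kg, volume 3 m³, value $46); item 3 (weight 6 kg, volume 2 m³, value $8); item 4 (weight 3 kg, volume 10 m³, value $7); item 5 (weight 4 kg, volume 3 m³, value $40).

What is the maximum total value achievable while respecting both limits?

Feasible sets respecting both limits:
- item 2+item 5: weight 11, volume 6, value 86
- item 3+item 4+item 5: weight 13, volume 15, value 55
- item 2+item 3: weight 13, volume 5, value 54
- item 2+item 4: weight 10, volume 13, value 53
Best: $86.

$86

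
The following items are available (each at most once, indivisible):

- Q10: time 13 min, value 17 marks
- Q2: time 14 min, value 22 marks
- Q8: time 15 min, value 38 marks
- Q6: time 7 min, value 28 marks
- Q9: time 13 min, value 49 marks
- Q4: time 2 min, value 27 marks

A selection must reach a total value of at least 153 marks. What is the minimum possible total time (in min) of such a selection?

Subsets with value ≥ 153, sorted by total time:
- Q10+Q8+Q6+Q9+Q4: time 50, value 159
- Q2+Q8+Q6+Q9+Q4: time 51, value 164
- Q10+Q2+Q8+Q9+Q4: time 57, value 153
- Q10+Q2+Q8+Q6+Q9: time 62, value 154
Minimum time: 50 min.

50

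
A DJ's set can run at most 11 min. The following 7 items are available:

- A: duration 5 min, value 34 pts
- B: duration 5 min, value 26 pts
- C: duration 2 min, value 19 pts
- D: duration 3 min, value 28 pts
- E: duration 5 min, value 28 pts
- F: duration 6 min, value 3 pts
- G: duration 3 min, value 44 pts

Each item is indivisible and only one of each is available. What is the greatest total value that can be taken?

106 pts

Check high-value combinations within 11 min:
- A+D+G: duration 5+3+3=11, value 34+28+44=106
- D+E+G: duration 3+5+3=11, value 28+28+44=100
- B+D+G: duration 5+3+3=11, value 26+28+44=98
- A+C+G: duration 5+2+3=10, value 34+19+44=97
- C+D+G: duration 2+3+3=8, value 19+28+44=91
Best: 106 pts.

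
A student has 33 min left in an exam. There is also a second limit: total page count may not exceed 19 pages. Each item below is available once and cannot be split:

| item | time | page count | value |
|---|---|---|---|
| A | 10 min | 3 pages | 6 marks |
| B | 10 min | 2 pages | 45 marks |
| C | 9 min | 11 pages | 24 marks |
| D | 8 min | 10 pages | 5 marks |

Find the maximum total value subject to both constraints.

75 marks

Feasible sets respecting both limits:
- A+B+C: time 29, page count 16, value 75
- B+C: time 19, page count 13, value 69
- A+B+D: time 28, page count 15, value 56
- A+B: time 20, page count 5, value 51
Best: 75 marks.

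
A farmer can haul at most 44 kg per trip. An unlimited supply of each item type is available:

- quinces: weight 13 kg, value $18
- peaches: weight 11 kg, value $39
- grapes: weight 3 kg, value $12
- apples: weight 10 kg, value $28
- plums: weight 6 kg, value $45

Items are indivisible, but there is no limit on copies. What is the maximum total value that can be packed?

$315

Best value-per-unit is plums at 45/6, and filling with it alone uses weight 7×6=42. No mix of the others beats 7×45 = 315.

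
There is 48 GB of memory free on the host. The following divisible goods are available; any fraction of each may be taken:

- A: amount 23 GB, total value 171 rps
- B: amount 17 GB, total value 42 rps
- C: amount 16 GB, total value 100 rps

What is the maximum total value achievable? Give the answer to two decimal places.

293.24

Take in order of value per unit:
- A (171/23 per unit): all 23 → value 171, running total 171.00
- C (100/16 per unit): all 16 → value 100, running total 271.00
- B (42/17 per unit): 9 of 17 → value 9×42/17 = 22.2353, running total 293.24
Total 293.24.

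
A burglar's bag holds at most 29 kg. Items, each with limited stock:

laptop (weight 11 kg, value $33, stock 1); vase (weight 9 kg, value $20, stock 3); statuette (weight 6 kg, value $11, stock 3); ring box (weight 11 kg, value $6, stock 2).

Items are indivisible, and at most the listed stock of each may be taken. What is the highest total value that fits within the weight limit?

Best selections within weight 29 and stock limits:
- 1×laptop + 2×vase: weight 29, value 73
- 1×laptop + 3×statuette: weight 29, value 66
Best: $73.

$73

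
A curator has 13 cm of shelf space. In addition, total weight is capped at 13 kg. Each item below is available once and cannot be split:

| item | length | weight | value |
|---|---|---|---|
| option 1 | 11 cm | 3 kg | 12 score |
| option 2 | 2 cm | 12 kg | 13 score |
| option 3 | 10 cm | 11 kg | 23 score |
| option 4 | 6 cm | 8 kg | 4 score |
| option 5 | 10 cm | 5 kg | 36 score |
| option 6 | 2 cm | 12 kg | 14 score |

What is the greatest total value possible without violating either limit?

36 score

Feasible sets respecting both limits:
- option 5: length 10, weight 5, value 36
- option 3: length 10, weight 11, value 23
- option 6: length 2, weight 12, value 14
- option 2: length 2, weight 12, value 13
Best: 36 score.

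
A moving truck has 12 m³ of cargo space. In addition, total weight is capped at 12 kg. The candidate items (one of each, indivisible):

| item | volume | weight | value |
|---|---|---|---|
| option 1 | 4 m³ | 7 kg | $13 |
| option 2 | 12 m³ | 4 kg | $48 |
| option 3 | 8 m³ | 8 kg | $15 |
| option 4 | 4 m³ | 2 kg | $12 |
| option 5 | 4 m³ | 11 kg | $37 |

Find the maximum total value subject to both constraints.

Feasible sets respecting both limits:
- option 2: volume 12, weight 4, value 48
- option 5: volume 4, weight 11, value 37
- option 3+option 4: volume 12, weight 10, value 27
Best: $48.

$48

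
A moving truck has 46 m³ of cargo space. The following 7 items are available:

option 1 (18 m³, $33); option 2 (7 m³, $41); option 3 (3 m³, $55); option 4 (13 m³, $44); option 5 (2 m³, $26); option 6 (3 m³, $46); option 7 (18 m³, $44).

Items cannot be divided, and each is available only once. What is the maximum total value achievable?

Check high-value combinations within 46 m³:
- option 2+option 3+option 4+option 5+option 6+option 7: volume 7+3+13+2+3+18=46, value 41+55+44+26+46+44=256
- option 1+option 2+option 3+option 4+option 5+option 6: volume 18+7+3+13+2+3=46, value 33+41+55+44+26+46=245
- option 2+option 3+option 4+option 6+option 7: volume 7+3+13+3+18=44, value 41+55+44+46+44=230
- option 1+option 2+option 3+option 4+option 6: volume 18+7+3+13+3=44, value 33+41+55+44+46=219
Best: $256.

$256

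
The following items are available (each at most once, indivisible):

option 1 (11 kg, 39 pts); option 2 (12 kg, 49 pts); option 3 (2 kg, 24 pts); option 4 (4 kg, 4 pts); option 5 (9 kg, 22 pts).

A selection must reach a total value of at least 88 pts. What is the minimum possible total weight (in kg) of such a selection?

Subsets with value ≥ 88, sorted by total weight:
- option 2+option 3+option 5: weight 23, value 95
- option 1+option 2: weight 23, value 88
- option 1+option 2+option 3: weight 25, value 112
- option 1+option 3+option 4+option 5: weight 26, value 89
Minimum weight: 23 kg.

23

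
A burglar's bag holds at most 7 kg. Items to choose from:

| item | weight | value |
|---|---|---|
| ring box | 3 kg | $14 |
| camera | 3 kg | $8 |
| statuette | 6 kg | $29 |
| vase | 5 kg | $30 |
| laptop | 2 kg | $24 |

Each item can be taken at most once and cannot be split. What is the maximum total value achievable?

Check high-value combinations within 7 kg:
- vase+laptop: weight 5+2=7, value 30+24=54
- ring box+laptop: weight 3+2=5, value 14+24=38
- camera+laptop: weight 3+2=5, value 8+24=32
- vase: weight 5, value 30
- statuette: weight 6, value 29
Best: $54.

$54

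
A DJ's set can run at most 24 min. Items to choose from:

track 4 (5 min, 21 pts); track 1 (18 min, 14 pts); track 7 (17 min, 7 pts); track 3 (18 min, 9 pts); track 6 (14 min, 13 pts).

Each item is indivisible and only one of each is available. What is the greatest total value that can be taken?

35 pts

Check high-value combinations within 24 min:
- track 4+track 1: duration 5+18=23, value 21+14=35
- track 4+track 6: duration 5+14=19, value 21+13=34
- track 4+track 3: duration 5+18=23, value 21+9=30
- track 4+track 7: duration 5+17=22, value 21+7=28
Best: 35 pts.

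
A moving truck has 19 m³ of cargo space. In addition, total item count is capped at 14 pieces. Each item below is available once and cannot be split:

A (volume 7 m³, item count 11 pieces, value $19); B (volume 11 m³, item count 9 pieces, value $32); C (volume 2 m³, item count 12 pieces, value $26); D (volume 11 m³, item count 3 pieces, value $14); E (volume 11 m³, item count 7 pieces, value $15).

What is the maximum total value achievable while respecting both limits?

Feasible sets respecting both limits:
- A+D: volume 18, item count 14, value 33
- B: volume 11, item count 9, value 32
- C: volume 2, item count 12, value 26
- A: volume 7, item count 11, value 19
Best: $33.

$33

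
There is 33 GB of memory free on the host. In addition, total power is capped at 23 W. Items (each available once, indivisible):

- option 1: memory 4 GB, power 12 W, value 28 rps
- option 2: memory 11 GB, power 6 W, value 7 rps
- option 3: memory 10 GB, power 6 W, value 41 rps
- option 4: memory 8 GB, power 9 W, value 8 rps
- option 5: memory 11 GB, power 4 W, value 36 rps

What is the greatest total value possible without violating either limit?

Feasible sets respecting both limits:
- option 1+option 3+option 5: memory 25, power 22, value 105
- option 3+option 4+option 5: memory 29, power 19, value 85
- option 2+option 3+option 5: memory 32, power 16, value 84
- option 3+option 5: memory 21, power 10, value 77
Best: 105 rps.

105 rps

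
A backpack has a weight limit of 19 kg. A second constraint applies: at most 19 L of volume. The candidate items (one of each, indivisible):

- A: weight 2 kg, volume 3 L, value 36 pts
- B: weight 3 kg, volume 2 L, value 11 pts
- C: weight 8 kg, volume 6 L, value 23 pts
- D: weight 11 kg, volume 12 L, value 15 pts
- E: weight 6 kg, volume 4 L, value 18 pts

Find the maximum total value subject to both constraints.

Feasible sets respecting both limits:
- A+B+C+E: weight 19, volume 15, value 88
- A+C+E: weight 16, volume 13, value 77
- A+B+C: weight 13, volume 11, value 70
- A+D+E: weight 19, volume 19, value 69
Best: 88 pts.

88 pts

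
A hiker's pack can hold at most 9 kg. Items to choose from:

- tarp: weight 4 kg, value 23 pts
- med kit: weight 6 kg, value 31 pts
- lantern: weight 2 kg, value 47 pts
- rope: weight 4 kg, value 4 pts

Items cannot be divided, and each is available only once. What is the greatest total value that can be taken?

Check high-value combinations within 9 kg:
- med kit+lantern: weight 6+2=8, value 31+47=78
- tarp+lantern: weight 4+2=6, value 23+47=70
- lantern+rope: weight 2+4=6, value 47+4=51
- lantern: weight 2, value 47
- med kit: weight 6, value 31
Best: 78 pts.

78 pts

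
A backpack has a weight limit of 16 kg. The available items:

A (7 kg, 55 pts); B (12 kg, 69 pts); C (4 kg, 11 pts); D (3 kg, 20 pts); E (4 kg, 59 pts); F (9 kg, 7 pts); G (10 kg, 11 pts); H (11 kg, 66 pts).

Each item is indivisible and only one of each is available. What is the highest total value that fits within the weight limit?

This is a 0/1 knapsack; check combinations near the capacity.
- A+D+E: weight 7+3+4=14, value 55+20+59=134
- B+E: weight 12+4=16, value 69+59=128
- A+C+E: weight 7+4+4=15, value 55+11+59=125
Best: 134 pts.

134 pts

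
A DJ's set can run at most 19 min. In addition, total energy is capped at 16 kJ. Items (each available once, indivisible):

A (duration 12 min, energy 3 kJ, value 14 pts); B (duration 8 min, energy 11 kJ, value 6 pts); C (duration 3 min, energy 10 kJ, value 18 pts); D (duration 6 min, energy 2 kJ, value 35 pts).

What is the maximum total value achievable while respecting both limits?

53 pts

Feasible sets respecting both limits:
- C+D: duration 9, energy 12, value 53
- A+D: duration 18, energy 5, value 49
- B+D: duration 14, energy 13, value 41
- D: duration 6, energy 2, value 35
Best: 53 pts.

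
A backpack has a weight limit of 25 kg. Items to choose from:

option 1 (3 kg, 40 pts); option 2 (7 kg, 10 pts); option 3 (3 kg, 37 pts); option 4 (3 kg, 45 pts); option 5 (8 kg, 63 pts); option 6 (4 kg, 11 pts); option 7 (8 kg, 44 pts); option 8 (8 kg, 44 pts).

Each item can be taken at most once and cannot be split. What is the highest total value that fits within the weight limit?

229 pts

Check high-value combinations within 25 kg:
- option 1+option 3+option 4+option 5+option 7: weight 3+3+3+8+8=25, value 40+37+45+63+44=229
- option 1+option 3+option 4+option 5+option 8: weight 3+3+3+8+8=25, value 40+37+45+63+44=229
- option 1+option 3+option 4+option 7+option 8: weight 3+3+3+8+8=25, value 40+37+45+44+44=210
Best: 229 pts.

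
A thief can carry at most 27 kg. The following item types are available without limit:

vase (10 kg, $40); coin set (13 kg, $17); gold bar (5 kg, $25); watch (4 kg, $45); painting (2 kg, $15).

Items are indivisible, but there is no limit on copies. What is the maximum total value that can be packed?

$285

Best value-per-unit is watch at 45/4; filling with it alone gives 6×45 = 270.
Optimal mix: 6×watch + 1×painting → weight 26, value 285.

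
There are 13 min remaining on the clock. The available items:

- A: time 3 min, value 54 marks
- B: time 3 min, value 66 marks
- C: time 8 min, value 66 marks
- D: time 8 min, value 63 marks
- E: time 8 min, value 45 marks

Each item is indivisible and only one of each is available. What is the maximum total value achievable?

Check high-value combinations within 13 min:
- B+C: time 3+8=11, value 66+66=132
- B+D: time 3+8=11, value 66+63=129
- A+B: time 3+3=6, value 54+66=120
- A+C: time 3+8=11, value 54+66=120
- A+D: time 3+8=11, value 54+63=117
Best: 132 marks.

132 marks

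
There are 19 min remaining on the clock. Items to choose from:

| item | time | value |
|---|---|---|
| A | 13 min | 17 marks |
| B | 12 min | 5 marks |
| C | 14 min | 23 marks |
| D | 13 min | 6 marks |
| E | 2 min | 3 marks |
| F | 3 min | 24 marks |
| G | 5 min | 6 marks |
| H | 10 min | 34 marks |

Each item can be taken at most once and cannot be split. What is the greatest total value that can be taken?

64 marks

Check high-value combinations within 19 min:
- F+G+H: time 3+5+10=18, value 24+6+34=64
- E+F+H: time 2+3+10=15, value 3+24+34=61
- F+H: time 3+10=13, value 24+34=58
- C+E+F: time 14+2+3=19, value 23+3+24=50
- C+F: time 14+3=17, value 23+24=47
Best: 64 marks.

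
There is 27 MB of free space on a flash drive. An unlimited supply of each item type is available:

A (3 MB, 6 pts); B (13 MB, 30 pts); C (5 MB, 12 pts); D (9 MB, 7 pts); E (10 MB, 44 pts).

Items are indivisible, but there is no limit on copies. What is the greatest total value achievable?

100 pts

Best value-per-unit is E at 44/10; filling with it alone gives 2×44 = 88.
Optimal mix: 2×A + 2×E → size 26, value 100.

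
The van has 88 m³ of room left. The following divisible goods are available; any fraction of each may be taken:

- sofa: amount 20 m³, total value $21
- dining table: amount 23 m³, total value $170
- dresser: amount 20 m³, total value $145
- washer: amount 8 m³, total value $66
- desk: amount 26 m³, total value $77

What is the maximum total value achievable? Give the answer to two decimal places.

469.55

Take in order of value per unit:
- washer (66/8 per unit): all 8 → value 66, running total 66.00
- dining table (170/23 per unit): all 23 → value 170, running total 236.00
- dresser (145/20 per unit): all 20 → value 145, running total 381.00
- desk (77/26 per unit): all 26 → value 77, running total 458.00
- sofa (21/20 per unit): 11 of 20 → value 11×21/20 = 11.5500, running total 469.55
Total 469.55.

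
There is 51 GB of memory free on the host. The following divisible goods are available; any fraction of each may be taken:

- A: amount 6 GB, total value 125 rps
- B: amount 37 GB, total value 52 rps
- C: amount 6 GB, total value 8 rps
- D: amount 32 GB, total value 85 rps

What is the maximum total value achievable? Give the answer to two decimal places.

228.27

Take in order of value per unit:
- A (125/6 per unit): all 6 → value 125, running total 125.00
- D (85/32 per unit): all 32 → value 85, running total 210.00
- B (52/37 per unit): 13 of 37 → value 13×52/37 = 18.2703, running total 228.27
Total 228.27.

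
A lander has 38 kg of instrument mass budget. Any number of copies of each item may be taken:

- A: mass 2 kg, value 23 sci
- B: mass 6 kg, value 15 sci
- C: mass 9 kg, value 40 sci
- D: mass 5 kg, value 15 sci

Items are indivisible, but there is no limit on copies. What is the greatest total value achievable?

437 sci

Best value-per-unit is A at 23/2, and filling with it alone uses mass 19×2=38. No mix of the others beats 19×23 = 437.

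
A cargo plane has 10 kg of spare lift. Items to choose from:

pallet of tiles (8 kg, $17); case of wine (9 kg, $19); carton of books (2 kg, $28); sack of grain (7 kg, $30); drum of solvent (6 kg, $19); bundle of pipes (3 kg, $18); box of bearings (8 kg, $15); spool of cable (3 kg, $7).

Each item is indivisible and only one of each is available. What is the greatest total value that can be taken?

$58

Check high-value combinations within 10 kg:
- carton of books+sack of grain: weight 2+7=9, value 28+30=58
- carton of books+bundle of pipes+spool of cable: weight 2+3+3=8, value 28+18+7=53
- sack of grain+bundle of pipes: weight 7+3=10, value 30+18=48
Best: $58.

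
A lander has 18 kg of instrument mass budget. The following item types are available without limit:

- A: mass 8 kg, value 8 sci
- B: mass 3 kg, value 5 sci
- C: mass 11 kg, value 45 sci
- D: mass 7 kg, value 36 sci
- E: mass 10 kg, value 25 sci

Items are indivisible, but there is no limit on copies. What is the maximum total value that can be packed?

Best value-per-unit is D at 36/7; filling with it alone gives 2×36 = 72.
Optimal mix: 1×C + 1×D → mass 18, value 81.

81 sci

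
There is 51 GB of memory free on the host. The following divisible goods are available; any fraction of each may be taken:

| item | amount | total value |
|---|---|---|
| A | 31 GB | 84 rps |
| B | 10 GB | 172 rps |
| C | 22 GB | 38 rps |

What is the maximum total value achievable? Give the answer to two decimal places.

273.27

Take in order of value per unit:
- B (172/10 per unit): all 10 → value 172, running total 172.00
- A (84/31 per unit): all 31 → value 84, running total 256.00
- C (38/22 per unit): 10 of 22 → value 10×38/22 = 17.2727, running total 273.27
Total 273.27.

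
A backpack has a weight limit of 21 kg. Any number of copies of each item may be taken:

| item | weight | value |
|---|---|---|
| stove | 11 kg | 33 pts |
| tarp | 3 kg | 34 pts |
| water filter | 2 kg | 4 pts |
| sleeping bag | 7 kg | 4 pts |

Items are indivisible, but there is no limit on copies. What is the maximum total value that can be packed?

238 pts

Best value-per-unit is tarp at 34/3, and filling with it alone uses weight 7×3=21. No mix of the others beats 7×34 = 238.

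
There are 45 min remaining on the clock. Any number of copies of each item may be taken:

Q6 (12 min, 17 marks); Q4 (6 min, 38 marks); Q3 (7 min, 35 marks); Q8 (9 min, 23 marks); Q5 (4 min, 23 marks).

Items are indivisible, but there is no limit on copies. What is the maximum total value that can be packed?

Best value-per-unit is Q4 at 38/6; filling with it alone gives 7×38 = 266.
Optimal mix: 6×Q4 + 2×Q5 → time 44, value 274.

274 marks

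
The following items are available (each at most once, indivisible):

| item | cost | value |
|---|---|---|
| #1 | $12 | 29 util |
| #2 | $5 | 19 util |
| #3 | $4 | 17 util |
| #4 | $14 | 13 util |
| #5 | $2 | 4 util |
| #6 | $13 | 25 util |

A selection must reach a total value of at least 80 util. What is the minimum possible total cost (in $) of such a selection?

34

Subsets with value ≥ 80, sorted by total cost:
- #1+#2+#3+#6: cost 34, value 90
- #1+#2+#3+#5+#6: cost 36, value 94
- #1+#2+#3+#4+#5: cost 37, value 82
Minimum cost: 34 $.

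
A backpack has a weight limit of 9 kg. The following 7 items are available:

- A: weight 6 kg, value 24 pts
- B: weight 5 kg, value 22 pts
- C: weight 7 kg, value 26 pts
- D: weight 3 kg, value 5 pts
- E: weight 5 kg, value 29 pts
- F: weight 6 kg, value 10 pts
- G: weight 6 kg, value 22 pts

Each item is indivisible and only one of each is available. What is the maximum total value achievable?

34 pts

This is a 0/1 knapsack; check combinations near the capacity.
- D+E: weight 3+5=8, value 5+29=34
- E: weight 5, value 29
- A+D: weight 6+3=9, value 24+5=29
Best: 34 pts.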